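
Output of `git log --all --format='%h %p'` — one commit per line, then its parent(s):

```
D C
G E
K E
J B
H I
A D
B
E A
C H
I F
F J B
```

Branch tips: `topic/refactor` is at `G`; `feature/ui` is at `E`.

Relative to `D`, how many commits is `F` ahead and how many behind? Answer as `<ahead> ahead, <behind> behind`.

Reachable from F: {B, F, J}.
Reachable from D: {B, C, D, F, H, I, J}.
Only in F's history (ahead): {} — 0.
Only in D's history (behind): {C, D, H, I} — 4.

0 ahead, 4 behind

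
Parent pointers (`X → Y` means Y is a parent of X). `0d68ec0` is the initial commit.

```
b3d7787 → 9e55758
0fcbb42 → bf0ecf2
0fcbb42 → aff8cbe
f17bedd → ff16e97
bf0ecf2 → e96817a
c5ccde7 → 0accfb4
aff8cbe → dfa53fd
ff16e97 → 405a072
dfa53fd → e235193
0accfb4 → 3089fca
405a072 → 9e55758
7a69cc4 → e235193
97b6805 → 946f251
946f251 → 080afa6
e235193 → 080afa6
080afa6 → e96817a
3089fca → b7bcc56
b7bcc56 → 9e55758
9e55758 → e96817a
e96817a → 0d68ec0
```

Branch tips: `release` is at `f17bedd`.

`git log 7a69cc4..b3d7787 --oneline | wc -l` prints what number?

Reachable from b3d7787: {0d68ec0, 9e55758, b3d7787, e96817a}.
Reachable from 7a69cc4: {080afa6, 0d68ec0, 7a69cc4, e235193, e96817a}.
In b3d7787's history but not 7a69cc4's: {9e55758, b3d7787} — 2 commits.

2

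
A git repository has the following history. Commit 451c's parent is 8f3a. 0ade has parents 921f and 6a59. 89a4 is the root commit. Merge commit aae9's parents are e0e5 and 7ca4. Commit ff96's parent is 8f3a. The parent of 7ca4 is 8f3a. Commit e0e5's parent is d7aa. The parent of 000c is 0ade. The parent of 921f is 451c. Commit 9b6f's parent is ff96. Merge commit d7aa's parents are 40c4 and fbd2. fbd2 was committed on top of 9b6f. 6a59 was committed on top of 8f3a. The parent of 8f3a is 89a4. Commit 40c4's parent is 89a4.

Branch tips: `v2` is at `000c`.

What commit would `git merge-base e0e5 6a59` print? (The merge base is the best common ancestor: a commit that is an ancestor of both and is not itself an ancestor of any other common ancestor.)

8f3a

Ancestors of e0e5: {40c4, 89a4, 8f3a, 9b6f, d7aa, e0e5, fbd2, ff96}.
Ancestors of 6a59: {6a59, 89a4, 8f3a}.
Common ancestors: {89a4, 8f3a}.
Among these, 8f3a is not an ancestor of any other common ancestor — it is the merge base.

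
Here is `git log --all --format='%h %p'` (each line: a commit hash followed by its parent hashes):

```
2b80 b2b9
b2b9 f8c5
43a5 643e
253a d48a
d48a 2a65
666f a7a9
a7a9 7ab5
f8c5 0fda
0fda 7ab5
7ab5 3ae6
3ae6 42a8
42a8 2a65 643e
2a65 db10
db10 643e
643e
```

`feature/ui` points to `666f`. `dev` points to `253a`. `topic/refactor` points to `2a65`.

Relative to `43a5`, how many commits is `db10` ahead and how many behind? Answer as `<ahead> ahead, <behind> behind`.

1 ahead, 1 behind

Reachable from db10: {643e, db10}.
Reachable from 43a5: {43a5, 643e}.
Only in db10's history (ahead): {db10} — 1.
Only in 43a5's history (behind): {43a5} — 1.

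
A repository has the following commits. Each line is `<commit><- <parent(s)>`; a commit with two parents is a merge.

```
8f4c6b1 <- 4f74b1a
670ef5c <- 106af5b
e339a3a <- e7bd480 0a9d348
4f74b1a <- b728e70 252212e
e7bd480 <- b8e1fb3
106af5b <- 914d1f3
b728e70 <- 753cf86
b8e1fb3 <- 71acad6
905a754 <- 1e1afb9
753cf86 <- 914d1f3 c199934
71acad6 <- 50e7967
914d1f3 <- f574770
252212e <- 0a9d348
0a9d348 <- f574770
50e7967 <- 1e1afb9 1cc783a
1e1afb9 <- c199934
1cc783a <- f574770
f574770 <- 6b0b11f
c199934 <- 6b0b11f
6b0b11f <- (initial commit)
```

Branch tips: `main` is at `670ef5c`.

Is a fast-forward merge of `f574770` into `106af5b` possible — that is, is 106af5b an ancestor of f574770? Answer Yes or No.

A fast-forward from 106af5b to f574770 is possible iff 106af5b is an ancestor of f574770.
Ancestors of f574770: {6b0b11f, f574770}.
106af5b is not among them, so fast-forward is not possible.

No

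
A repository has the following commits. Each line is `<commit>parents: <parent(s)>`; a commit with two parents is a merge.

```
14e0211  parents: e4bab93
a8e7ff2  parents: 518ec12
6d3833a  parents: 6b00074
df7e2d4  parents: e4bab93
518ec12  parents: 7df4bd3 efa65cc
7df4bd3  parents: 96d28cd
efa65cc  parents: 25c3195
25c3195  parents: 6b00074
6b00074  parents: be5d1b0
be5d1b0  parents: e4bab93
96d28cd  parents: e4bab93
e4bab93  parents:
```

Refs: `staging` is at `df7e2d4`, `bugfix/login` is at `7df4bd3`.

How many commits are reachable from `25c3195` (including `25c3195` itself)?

Walking parent pointers from 25c3195: reachable set = {25c3195, 6b00074, be5d1b0, e4bab93}.
That is 4 commits.

4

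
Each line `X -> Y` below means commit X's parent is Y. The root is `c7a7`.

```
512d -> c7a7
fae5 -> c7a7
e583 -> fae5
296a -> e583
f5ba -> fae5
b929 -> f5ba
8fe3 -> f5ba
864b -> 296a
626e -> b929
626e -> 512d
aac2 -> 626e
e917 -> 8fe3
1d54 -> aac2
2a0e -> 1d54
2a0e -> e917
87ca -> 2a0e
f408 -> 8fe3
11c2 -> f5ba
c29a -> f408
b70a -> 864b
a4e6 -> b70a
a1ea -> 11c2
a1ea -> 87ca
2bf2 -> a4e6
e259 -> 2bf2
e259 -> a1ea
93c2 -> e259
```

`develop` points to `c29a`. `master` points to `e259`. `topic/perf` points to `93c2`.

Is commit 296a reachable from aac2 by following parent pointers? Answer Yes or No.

No

Ancestors of aac2: {512d, 626e, aac2, b929, c7a7, f5ba, fae5}.
296a is not in that set, so it is not an ancestor of aac2.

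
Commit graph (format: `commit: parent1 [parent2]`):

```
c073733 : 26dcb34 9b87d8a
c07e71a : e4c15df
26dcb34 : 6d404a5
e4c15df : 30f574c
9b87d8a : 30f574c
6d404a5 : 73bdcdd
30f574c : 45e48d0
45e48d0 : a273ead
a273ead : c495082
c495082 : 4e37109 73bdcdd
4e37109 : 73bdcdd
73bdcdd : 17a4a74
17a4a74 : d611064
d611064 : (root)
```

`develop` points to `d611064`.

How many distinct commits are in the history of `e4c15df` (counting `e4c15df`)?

9

Walking parent pointers from e4c15df: reachable set = {17a4a74, 30f574c, 45e48d0, 4e37109, 73bdcdd, a273ead, c495082, d611064, e4c15df}.
That is 9 commits.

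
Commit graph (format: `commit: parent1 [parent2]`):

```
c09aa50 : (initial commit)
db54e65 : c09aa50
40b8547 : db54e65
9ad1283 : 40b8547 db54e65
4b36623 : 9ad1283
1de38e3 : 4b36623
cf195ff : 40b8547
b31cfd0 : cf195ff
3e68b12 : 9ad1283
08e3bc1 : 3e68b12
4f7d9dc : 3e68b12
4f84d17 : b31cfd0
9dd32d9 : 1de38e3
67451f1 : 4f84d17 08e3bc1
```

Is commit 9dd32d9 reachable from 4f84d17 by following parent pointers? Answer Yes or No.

No

Ancestors of 4f84d17: {40b8547, 4f84d17, b31cfd0, c09aa50, cf195ff, db54e65}.
9dd32d9 is not in that set, so it is not an ancestor of 4f84d17.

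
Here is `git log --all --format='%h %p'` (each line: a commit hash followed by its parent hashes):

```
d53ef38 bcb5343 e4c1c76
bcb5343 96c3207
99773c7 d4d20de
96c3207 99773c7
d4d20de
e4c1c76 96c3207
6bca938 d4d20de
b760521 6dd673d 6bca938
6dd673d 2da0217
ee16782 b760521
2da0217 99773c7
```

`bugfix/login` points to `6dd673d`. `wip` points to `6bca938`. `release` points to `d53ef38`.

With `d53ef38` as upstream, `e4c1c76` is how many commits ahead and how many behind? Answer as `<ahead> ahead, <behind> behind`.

Reachable from e4c1c76: {96c3207, 99773c7, d4d20de, e4c1c76}.
Reachable from d53ef38: {96c3207, 99773c7, bcb5343, d4d20de, d53ef38, e4c1c76}.
Only in e4c1c76's history (ahead): {} — 0.
Only in d53ef38's history (behind): {bcb5343, d53ef38} — 2.

0 ahead, 2 behind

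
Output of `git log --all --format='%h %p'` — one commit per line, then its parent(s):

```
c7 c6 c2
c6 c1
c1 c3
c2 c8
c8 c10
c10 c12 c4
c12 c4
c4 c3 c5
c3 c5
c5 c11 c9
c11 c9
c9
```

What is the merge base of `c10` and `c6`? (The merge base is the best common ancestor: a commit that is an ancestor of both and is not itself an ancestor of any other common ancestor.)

c3

Ancestors of c10: {c10, c11, c12, c3, c4, c5, c9}.
Ancestors of c6: {c1, c11, c3, c5, c6, c9}.
Common ancestors: {c11, c3, c5, c9}.
Among these, c3 is not an ancestor of any other common ancestor — it is the merge base.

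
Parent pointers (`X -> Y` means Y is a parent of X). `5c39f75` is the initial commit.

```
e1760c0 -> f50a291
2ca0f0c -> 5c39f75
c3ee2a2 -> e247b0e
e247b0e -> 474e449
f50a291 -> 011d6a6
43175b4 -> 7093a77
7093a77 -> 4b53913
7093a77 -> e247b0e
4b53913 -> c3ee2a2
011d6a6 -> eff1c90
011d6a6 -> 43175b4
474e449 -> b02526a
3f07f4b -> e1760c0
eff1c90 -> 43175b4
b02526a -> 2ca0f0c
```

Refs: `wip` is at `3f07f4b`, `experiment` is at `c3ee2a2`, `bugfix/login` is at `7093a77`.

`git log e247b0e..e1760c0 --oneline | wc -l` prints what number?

8

Reachable from e1760c0: {011d6a6, 2ca0f0c, 43175b4, 474e449, 4b53913, 5c39f75, 7093a77, b02526a, c3ee2a2, e1760c0, e247b0e, eff1c90, f50a291}.
Reachable from e247b0e: {2ca0f0c, 474e449, 5c39f75, b02526a, e247b0e}.
In e1760c0's history but not e247b0e's: {011d6a6, 43175b4, 4b53913, 7093a77, c3ee2a2, e1760c0, eff1c90, f50a291} — 8 commits.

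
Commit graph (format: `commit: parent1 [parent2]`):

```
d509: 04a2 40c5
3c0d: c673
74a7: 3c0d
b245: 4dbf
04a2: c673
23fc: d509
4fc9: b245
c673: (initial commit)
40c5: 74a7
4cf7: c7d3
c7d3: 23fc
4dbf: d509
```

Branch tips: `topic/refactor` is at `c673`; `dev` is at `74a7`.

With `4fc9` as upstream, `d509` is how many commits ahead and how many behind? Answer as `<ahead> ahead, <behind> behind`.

Reachable from d509: {04a2, 3c0d, 40c5, 74a7, c673, d509}.
Reachable from 4fc9: {04a2, 3c0d, 40c5, 4dbf, 4fc9, 74a7, b245, c673, d509}.
Only in d509's history (ahead): {} — 0.
Only in 4fc9's history (behind): {4dbf, 4fc9, b245} — 3.

0 ahead, 3 behind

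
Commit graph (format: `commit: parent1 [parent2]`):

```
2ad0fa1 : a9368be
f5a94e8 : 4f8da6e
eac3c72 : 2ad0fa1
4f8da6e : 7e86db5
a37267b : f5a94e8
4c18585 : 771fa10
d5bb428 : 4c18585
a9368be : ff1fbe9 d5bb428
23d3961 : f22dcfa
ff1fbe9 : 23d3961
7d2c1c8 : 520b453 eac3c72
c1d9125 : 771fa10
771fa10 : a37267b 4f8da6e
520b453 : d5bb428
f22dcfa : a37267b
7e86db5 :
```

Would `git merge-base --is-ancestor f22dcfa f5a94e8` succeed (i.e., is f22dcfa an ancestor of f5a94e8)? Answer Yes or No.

No

Ancestors of f5a94e8: {4f8da6e, 7e86db5, f5a94e8}.
f22dcfa is not in that set, so it is not an ancestor of f5a94e8.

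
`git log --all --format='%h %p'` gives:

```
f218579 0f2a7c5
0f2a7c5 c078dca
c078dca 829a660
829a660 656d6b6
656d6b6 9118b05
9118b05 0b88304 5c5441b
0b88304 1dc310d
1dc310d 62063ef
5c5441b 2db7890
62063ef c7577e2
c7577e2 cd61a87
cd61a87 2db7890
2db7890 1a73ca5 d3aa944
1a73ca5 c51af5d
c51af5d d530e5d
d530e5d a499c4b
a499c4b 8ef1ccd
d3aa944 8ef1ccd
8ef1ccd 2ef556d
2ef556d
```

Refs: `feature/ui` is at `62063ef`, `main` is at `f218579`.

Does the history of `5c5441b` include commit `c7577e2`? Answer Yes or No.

No

Ancestors of 5c5441b: {1a73ca5, 2db7890, 2ef556d, 5c5441b, 8ef1ccd, a499c4b, c51af5d, d3aa944, d530e5d}.
c7577e2 is not in that set, so it is not an ancestor of 5c5441b.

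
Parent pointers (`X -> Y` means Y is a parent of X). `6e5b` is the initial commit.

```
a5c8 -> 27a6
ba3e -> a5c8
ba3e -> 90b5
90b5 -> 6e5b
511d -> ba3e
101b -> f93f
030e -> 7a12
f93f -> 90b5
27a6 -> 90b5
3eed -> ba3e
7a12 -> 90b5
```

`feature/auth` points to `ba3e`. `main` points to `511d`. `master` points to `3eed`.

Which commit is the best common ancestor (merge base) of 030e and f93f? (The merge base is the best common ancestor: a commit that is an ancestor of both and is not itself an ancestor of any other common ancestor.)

90b5

Ancestors of 030e: {030e, 6e5b, 7a12, 90b5}.
Ancestors of f93f: {6e5b, 90b5, f93f}.
Common ancestors: {6e5b, 90b5}.
Among these, 90b5 is not an ancestor of any other common ancestor — it is the merge base.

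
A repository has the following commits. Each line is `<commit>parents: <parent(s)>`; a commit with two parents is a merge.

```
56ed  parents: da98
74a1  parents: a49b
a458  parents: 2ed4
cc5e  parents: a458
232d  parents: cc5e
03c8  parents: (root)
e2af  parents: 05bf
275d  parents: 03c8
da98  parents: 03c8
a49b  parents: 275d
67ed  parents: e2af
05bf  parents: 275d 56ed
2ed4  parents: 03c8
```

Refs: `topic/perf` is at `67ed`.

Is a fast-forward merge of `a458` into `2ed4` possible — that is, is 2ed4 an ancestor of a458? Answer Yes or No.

Yes

A fast-forward from 2ed4 to a458 is possible iff 2ed4 is an ancestor of a458.
Ancestors of a458: {03c8, 2ed4, a458}.
2ed4 is among them, so fast-forward is possible.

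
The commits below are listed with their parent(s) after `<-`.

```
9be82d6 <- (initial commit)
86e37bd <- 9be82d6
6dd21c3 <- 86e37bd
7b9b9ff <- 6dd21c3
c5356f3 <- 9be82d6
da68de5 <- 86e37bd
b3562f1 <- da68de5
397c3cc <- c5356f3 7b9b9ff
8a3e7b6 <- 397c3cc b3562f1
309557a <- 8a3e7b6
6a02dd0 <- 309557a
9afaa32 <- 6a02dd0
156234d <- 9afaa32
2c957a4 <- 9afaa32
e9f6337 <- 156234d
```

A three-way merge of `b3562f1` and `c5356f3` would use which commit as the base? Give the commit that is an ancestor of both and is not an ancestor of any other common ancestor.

9be82d6

Ancestors of b3562f1: {86e37bd, 9be82d6, b3562f1, da68de5}.
Ancestors of c5356f3: {9be82d6, c5356f3}.
Common ancestors: {9be82d6}.
The only common ancestor is 9be82d6, so it is the merge base.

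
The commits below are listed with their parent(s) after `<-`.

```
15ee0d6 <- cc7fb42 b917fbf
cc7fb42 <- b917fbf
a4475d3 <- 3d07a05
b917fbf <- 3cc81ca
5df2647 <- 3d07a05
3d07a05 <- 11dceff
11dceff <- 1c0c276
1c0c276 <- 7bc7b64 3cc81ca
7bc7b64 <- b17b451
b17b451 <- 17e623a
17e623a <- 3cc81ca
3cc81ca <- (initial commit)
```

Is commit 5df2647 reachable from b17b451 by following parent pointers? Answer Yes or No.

No

Ancestors of b17b451: {17e623a, 3cc81ca, b17b451}.
5df2647 is not in that set, so it is not an ancestor of b17b451.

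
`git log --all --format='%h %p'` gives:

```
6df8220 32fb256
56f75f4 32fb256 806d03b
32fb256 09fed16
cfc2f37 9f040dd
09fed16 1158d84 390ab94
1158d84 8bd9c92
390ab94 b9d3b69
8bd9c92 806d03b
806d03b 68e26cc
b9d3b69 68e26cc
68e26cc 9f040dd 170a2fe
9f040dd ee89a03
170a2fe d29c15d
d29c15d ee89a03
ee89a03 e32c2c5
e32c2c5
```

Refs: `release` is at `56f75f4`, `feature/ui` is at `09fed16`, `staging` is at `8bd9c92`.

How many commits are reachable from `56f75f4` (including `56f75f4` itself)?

14

Walking parent pointers from 56f75f4: reachable set = {09fed16, 1158d84, 170a2fe, 32fb256, 390ab94, 56f75f4, 68e26cc, 806d03b, 8bd9c92, 9f040dd, b9d3b69, d29c15d, e32c2c5, ee89a03}.
That is 14 commits.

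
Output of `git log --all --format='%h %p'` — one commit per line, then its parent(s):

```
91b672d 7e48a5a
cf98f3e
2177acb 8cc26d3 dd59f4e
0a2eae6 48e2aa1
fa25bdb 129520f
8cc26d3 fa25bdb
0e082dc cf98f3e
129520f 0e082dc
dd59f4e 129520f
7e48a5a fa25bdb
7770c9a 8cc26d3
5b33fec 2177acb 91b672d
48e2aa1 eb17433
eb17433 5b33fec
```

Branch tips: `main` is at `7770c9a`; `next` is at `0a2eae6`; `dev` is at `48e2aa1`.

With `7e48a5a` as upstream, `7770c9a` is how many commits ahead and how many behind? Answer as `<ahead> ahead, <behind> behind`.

2 ahead, 1 behind

Reachable from 7770c9a: {0e082dc, 129520f, 7770c9a, 8cc26d3, cf98f3e, fa25bdb}.
Reachable from 7e48a5a: {0e082dc, 129520f, 7e48a5a, cf98f3e, fa25bdb}.
Only in 7770c9a's history (ahead): {7770c9a, 8cc26d3} — 2.
Only in 7e48a5a's history (behind): {7e48a5a} — 1.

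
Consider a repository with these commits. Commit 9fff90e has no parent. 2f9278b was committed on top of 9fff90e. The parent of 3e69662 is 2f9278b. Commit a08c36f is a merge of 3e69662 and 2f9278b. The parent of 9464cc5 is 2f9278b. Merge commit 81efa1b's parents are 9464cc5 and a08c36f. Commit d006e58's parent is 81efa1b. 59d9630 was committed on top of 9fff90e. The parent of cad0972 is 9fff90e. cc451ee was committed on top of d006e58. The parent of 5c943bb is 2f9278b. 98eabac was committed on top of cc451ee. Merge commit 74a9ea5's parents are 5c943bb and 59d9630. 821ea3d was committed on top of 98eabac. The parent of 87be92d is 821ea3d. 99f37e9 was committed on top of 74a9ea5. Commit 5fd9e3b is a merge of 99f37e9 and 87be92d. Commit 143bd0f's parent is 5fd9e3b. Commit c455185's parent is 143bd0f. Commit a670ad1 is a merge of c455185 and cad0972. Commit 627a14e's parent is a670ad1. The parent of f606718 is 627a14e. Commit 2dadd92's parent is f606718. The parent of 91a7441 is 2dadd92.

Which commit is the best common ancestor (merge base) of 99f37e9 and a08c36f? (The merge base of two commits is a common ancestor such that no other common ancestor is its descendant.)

2f9278b

Ancestors of 99f37e9: {2f9278b, 59d9630, 5c943bb, 74a9ea5, 99f37e9, 9fff90e}.
Ancestors of a08c36f: {2f9278b, 3e69662, 9fff90e, a08c36f}.
Common ancestors: {2f9278b, 9fff90e}.
Among these, 2f9278b is not an ancestor of any other common ancestor — it is the merge base.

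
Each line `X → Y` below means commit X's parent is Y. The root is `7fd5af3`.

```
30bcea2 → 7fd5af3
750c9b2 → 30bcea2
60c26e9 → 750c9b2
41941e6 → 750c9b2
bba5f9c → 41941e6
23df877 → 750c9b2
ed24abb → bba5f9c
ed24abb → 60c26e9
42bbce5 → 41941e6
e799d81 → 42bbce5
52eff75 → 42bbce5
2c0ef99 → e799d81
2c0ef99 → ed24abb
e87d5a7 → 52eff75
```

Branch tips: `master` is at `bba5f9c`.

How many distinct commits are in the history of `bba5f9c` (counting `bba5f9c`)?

5

Walking parent pointers from bba5f9c: reachable set = {30bcea2, 41941e6, 750c9b2, 7fd5af3, bba5f9c}.
That is 5 commits.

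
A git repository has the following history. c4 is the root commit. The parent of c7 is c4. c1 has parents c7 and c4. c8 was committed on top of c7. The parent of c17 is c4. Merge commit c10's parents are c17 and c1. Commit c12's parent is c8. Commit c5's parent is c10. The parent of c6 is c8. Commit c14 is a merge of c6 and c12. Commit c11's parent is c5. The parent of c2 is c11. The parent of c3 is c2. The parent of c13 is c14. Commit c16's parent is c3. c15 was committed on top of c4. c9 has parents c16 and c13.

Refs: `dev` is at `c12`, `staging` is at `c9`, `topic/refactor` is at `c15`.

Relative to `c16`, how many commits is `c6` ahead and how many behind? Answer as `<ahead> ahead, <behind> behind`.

2 ahead, 8 behind

Reachable from c6: {c4, c6, c7, c8}.
Reachable from c16: {c1, c10, c11, c16, c17, c2, c3, c4, c5, c7}.
Only in c6's history (ahead): {c6, c8} — 2.
Only in c16's history (behind): {c1, c10, c11, c16, c17, c2, c3, c5} — 8.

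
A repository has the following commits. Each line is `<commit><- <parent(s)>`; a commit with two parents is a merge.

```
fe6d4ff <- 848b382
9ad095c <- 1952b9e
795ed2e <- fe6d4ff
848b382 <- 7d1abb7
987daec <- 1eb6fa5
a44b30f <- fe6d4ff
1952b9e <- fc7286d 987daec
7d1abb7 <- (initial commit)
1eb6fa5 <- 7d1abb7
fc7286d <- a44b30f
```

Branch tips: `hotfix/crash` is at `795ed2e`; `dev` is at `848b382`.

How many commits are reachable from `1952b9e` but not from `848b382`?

6

Reachable from 1952b9e: {1952b9e, 1eb6fa5, 7d1abb7, 848b382, 987daec, a44b30f, fc7286d, fe6d4ff}.
Reachable from 848b382: {7d1abb7, 848b382}.
In 1952b9e's history but not 848b382's: {1952b9e, 1eb6fa5, 987daec, a44b30f, fc7286d, fe6d4ff} — 6 commits.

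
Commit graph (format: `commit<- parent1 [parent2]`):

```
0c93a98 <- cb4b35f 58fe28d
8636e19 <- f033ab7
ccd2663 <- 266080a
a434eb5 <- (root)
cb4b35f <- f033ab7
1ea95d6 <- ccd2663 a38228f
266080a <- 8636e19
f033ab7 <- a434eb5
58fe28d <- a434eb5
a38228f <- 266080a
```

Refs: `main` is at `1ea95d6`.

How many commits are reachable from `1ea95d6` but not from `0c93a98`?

Reachable from 1ea95d6: {1ea95d6, 266080a, 8636e19, a38228f, a434eb5, ccd2663, f033ab7}.
Reachable from 0c93a98: {0c93a98, 58fe28d, a434eb5, cb4b35f, f033ab7}.
In 1ea95d6's history but not 0c93a98's: {1ea95d6, 266080a, 8636e19, a38228f, ccd2663} — 5 commits.

5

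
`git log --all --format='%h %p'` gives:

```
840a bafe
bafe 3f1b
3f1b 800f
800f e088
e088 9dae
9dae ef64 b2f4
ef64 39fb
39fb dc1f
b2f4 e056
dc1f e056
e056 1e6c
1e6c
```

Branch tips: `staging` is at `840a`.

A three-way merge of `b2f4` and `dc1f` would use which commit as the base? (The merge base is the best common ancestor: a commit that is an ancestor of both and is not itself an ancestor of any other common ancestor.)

Ancestors of b2f4: {1e6c, b2f4, e056}.
Ancestors of dc1f: {1e6c, dc1f, e056}.
Common ancestors: {1e6c, e056}.
Among these, e056 is not an ancestor of any other common ancestor — it is the merge base.

e056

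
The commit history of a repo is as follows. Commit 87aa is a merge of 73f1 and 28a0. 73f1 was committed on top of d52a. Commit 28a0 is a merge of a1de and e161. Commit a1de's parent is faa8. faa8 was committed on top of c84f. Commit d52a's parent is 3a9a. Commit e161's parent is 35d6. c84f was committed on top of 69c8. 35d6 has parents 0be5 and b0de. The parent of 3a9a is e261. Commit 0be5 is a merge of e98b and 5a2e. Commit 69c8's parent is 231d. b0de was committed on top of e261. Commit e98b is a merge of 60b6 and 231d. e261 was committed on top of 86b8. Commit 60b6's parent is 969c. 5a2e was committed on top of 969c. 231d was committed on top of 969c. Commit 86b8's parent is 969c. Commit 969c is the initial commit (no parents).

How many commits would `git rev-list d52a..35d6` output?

Reachable from 35d6: {0be5, 231d, 35d6, 5a2e, 60b6, 86b8, 969c, b0de, e261, e98b}.
Reachable from d52a: {3a9a, 86b8, 969c, d52a, e261}.
In 35d6's history but not d52a's: {0be5, 231d, 35d6, 5a2e, 60b6, b0de, e98b} — 7 commits.

7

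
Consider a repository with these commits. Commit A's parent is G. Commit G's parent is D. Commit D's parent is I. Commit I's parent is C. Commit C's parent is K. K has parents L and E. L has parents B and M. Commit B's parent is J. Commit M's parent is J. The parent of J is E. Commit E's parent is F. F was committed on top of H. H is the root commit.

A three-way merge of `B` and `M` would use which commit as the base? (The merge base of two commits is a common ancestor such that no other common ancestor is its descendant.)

J

Ancestors of B: {B, E, F, H, J}.
Ancestors of M: {E, F, H, J, M}.
Common ancestors: {E, F, H, J}.
Among these, J is not an ancestor of any other common ancestor — it is the merge base.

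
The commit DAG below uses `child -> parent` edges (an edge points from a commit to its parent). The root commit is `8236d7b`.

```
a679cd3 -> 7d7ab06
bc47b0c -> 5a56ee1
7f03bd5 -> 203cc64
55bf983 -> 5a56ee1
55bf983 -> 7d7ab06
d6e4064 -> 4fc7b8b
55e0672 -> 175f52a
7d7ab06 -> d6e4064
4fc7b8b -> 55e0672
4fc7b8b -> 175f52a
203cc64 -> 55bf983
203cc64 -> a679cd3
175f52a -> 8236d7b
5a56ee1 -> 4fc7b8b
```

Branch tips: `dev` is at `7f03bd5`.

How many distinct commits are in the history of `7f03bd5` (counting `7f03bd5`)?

Walking parent pointers from 7f03bd5: reachable set = {175f52a, 203cc64, 4fc7b8b, 55bf983, 55e0672, 5a56ee1, 7d7ab06, 7f03bd5, 8236d7b, a679cd3, d6e4064}.
That is 11 commits.

11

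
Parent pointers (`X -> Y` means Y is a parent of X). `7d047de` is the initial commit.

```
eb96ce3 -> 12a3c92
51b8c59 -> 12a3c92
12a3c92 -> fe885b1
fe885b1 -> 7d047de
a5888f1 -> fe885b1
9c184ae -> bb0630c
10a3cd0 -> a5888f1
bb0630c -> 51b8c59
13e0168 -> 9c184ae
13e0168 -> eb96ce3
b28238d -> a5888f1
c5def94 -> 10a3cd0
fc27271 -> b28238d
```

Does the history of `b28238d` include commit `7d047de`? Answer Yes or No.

Yes

Ancestors of b28238d (commits reachable by following parents): {7d047de, a5888f1, b28238d, fe885b1}.
7d047de is in that set, so it is an ancestor of b28238d.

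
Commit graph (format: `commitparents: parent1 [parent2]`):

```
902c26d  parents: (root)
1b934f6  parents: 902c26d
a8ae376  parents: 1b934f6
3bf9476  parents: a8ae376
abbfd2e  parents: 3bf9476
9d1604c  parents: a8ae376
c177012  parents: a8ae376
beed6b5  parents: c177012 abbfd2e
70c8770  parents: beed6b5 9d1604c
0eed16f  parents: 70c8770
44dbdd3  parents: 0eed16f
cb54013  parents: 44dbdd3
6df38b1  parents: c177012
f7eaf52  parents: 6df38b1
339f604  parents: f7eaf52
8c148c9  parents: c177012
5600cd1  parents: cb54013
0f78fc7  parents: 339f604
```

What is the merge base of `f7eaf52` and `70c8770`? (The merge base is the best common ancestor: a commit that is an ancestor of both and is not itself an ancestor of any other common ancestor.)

Ancestors of f7eaf52: {1b934f6, 6df38b1, 902c26d, a8ae376, c177012, f7eaf52}.
Ancestors of 70c8770: {1b934f6, 3bf9476, 70c8770, 902c26d, 9d1604c, a8ae376, abbfd2e, beed6b5, c177012}.
Common ancestors: {1b934f6, 902c26d, a8ae376, c177012}.
Among these, c177012 is not an ancestor of any other common ancestor — it is the merge base.

c177012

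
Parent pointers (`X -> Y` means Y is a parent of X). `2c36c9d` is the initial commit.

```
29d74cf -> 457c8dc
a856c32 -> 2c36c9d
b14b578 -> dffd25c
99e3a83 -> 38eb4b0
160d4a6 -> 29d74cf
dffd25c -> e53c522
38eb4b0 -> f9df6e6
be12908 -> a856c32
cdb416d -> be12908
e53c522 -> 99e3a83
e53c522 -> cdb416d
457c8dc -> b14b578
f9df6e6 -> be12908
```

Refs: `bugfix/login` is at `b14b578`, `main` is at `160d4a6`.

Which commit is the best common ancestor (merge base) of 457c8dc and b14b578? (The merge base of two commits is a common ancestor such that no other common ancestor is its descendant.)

b14b578

Ancestors of 457c8dc: {2c36c9d, 38eb4b0, 457c8dc, 99e3a83, a856c32, b14b578, be12908, cdb416d, dffd25c, e53c522, f9df6e6}.
Ancestors of b14b578: {2c36c9d, 38eb4b0, 99e3a83, a856c32, b14b578, be12908, cdb416d, dffd25c, e53c522, f9df6e6}.
Common ancestors: {2c36c9d, 38eb4b0, 99e3a83, a856c32, b14b578, be12908, cdb416d, dffd25c, e53c522, f9df6e6}.
Among these, b14b578 is not an ancestor of any other common ancestor — it is the merge base.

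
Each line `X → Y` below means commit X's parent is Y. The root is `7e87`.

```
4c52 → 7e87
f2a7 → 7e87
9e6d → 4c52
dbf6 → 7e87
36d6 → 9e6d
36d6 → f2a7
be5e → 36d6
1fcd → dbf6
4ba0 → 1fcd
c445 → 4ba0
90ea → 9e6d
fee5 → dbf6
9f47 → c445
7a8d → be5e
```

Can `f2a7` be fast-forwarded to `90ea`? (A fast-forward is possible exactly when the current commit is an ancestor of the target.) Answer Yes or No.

No

A fast-forward from f2a7 to 90ea is possible iff f2a7 is an ancestor of 90ea.
Ancestors of 90ea: {4c52, 7e87, 90ea, 9e6d}.
f2a7 is not among them, so fast-forward is not possible.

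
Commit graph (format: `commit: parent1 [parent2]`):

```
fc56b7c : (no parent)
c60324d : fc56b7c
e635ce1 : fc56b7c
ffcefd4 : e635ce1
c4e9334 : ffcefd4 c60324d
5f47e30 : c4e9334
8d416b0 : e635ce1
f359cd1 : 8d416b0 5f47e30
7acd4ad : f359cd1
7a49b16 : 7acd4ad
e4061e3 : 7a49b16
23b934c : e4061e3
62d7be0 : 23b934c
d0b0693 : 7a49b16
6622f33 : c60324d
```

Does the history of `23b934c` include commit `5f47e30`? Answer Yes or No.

Yes

Ancestors of 23b934c (commits reachable by following parents): {23b934c, 5f47e30, 7a49b16, 7acd4ad, 8d416b0, c4e9334, c60324d, e4061e3, e635ce1, f359cd1, fc56b7c, ffcefd4}.
5f47e30 is in that set, so it is an ancestor of 23b934c.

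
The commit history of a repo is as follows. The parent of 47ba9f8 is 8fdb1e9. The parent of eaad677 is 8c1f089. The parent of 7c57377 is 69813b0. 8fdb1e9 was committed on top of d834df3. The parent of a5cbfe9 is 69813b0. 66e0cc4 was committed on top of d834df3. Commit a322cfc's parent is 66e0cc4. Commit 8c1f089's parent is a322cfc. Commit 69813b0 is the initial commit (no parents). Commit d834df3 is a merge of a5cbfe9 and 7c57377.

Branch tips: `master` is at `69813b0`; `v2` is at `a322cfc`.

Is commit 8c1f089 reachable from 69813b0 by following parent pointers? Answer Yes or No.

Ancestors of 69813b0: {69813b0}.
8c1f089 is not in that set, so it is not an ancestor of 69813b0.

No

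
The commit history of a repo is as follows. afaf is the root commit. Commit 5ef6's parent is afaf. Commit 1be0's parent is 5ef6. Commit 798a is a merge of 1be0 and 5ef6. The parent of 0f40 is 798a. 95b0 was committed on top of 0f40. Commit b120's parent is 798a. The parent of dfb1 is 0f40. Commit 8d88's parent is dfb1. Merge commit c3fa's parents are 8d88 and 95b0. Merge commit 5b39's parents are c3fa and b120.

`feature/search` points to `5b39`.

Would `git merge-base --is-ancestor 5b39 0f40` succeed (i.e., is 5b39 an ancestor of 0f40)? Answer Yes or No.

Ancestors of 0f40: {0f40, 1be0, 5ef6, 798a, afaf}.
5b39 is not in that set, so it is not an ancestor of 0f40.

No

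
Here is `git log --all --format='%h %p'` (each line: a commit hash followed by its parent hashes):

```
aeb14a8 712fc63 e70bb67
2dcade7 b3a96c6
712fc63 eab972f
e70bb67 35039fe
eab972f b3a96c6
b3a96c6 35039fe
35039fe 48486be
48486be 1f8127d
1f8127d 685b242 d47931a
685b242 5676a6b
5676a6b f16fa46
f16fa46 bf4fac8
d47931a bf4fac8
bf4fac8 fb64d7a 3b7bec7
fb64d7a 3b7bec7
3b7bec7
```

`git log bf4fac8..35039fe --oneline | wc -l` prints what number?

7

Reachable from 35039fe: {1f8127d, 35039fe, 3b7bec7, 48486be, 5676a6b, 685b242, bf4fac8, d47931a, f16fa46, fb64d7a}.
Reachable from bf4fac8: {3b7bec7, bf4fac8, fb64d7a}.
In 35039fe's history but not bf4fac8's: {1f8127d, 35039fe, 48486be, 5676a6b, 685b242, d47931a, f16fa46} — 7 commits.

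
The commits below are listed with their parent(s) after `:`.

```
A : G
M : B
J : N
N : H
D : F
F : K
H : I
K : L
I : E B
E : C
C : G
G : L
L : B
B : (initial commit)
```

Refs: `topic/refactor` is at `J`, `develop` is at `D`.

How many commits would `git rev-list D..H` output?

Reachable from H: {B, C, E, G, H, I, L}.
Reachable from D: {B, D, F, K, L}.
In H's history but not D's: {C, E, G, H, I} — 5 commits.

5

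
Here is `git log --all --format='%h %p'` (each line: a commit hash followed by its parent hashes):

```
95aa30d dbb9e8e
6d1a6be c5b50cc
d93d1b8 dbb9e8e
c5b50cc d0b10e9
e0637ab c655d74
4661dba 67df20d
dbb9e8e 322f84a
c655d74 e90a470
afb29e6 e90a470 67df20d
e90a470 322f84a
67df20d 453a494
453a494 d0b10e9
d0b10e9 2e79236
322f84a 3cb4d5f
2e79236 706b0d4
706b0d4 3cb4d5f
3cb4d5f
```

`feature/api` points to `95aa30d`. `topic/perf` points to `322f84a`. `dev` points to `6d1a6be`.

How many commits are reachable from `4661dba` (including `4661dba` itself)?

7

Walking parent pointers from 4661dba: reachable set = {2e79236, 3cb4d5f, 453a494, 4661dba, 67df20d, 706b0d4, d0b10e9}.
That is 7 commits.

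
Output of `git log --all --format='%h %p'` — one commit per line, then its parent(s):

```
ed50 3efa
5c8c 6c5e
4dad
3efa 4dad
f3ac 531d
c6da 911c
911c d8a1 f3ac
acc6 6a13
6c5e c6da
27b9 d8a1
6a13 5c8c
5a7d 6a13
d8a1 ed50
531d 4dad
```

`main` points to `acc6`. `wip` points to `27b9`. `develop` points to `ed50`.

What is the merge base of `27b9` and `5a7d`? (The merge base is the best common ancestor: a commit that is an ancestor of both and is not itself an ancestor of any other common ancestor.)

Ancestors of 27b9: {27b9, 3efa, 4dad, d8a1, ed50}.
Ancestors of 5a7d: {3efa, 4dad, 531d, 5a7d, 5c8c, 6a13, 6c5e, 911c, c6da, d8a1, ed50, f3ac}.
Common ancestors: {3efa, 4dad, d8a1, ed50}.
Among these, d8a1 is not an ancestor of any other common ancestor — it is the merge base.

d8a1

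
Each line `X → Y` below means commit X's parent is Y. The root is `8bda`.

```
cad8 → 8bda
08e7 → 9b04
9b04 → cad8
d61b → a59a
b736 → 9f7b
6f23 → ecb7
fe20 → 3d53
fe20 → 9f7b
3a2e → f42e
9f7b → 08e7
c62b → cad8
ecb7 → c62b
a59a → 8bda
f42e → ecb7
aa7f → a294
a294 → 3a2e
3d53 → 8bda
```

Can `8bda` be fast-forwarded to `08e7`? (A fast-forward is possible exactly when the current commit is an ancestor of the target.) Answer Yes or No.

A fast-forward from 8bda to 08e7 is possible iff 8bda is an ancestor of 08e7.
Ancestors of 08e7: {08e7, 8bda, 9b04, cad8}.
8bda is among them, so fast-forward is possible.

Yes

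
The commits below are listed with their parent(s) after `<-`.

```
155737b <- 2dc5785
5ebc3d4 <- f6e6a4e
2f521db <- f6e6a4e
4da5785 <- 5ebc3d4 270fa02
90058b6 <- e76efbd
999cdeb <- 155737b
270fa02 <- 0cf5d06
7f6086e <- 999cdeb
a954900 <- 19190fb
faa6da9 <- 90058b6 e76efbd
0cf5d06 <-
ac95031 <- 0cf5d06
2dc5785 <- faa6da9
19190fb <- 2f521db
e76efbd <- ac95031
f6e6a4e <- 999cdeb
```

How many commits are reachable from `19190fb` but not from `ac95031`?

Reachable from 19190fb: {0cf5d06, 155737b, 19190fb, 2dc5785, 2f521db, 90058b6, 999cdeb, ac95031, e76efbd, f6e6a4e, faa6da9}.
Reachable from ac95031: {0cf5d06, ac95031}.
In 19190fb's history but not ac95031's: {155737b, 19190fb, 2dc5785, 2f521db, 90058b6, 999cdeb, e76efbd, f6e6a4e, faa6da9} — 9 commits.

9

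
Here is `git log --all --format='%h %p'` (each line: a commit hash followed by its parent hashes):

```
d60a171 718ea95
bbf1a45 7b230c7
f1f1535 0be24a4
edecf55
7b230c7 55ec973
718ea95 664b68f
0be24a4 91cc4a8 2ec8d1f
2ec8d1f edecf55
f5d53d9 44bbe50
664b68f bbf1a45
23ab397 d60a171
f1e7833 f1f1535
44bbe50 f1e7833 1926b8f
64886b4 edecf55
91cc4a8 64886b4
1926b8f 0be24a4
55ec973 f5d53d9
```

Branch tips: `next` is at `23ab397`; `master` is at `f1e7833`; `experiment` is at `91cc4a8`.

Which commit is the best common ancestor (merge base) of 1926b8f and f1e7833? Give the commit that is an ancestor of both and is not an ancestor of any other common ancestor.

Ancestors of 1926b8f: {0be24a4, 1926b8f, 2ec8d1f, 64886b4, 91cc4a8, edecf55}.
Ancestors of f1e7833: {0be24a4, 2ec8d1f, 64886b4, 91cc4a8, edecf55, f1e7833, f1f1535}.
Common ancestors: {0be24a4, 2ec8d1f, 64886b4, 91cc4a8, edecf55}.
Among these, 0be24a4 is not an ancestor of any other common ancestor — it is the merge base.

0be24a4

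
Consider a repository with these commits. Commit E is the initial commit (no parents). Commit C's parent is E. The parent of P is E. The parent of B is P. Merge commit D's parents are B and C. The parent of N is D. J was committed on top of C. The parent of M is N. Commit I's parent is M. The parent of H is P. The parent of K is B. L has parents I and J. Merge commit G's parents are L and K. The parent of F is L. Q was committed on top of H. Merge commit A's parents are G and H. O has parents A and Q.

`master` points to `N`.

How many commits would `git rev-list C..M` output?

5

Reachable from M: {B, C, D, E, M, N, P}.
Reachable from C: {C, E}.
In M's history but not C's: {B, D, M, N, P} — 5 commits.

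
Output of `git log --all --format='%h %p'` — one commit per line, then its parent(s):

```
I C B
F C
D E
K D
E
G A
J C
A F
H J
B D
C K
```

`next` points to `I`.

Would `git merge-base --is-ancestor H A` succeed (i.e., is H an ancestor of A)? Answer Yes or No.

No

Ancestors of A: {A, C, D, E, F, K}.
H is not in that set, so it is not an ancestor of A.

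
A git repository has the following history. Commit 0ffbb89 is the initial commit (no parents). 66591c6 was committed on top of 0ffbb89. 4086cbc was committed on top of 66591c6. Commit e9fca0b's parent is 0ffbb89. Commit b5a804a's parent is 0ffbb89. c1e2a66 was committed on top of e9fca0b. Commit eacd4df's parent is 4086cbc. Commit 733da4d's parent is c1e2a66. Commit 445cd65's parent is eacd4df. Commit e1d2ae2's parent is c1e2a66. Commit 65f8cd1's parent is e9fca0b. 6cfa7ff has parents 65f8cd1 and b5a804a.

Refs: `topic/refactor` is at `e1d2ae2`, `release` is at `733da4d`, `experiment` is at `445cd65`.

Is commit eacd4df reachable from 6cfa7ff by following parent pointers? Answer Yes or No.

Ancestors of 6cfa7ff: {0ffbb89, 65f8cd1, 6cfa7ff, b5a804a, e9fca0b}.
eacd4df is not in that set, so it is not an ancestor of 6cfa7ff.

No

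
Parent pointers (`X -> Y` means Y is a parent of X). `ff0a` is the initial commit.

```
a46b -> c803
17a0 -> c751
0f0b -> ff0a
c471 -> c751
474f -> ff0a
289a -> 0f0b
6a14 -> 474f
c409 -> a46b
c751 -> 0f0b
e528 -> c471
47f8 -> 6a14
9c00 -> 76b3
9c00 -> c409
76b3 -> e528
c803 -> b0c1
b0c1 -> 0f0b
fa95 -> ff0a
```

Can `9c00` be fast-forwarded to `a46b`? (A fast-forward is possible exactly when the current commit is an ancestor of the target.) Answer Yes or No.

A fast-forward from 9c00 to a46b is possible iff 9c00 is an ancestor of a46b.
Ancestors of a46b: {0f0b, a46b, b0c1, c803, ff0a}.
9c00 is not among them, so fast-forward is not possible.

No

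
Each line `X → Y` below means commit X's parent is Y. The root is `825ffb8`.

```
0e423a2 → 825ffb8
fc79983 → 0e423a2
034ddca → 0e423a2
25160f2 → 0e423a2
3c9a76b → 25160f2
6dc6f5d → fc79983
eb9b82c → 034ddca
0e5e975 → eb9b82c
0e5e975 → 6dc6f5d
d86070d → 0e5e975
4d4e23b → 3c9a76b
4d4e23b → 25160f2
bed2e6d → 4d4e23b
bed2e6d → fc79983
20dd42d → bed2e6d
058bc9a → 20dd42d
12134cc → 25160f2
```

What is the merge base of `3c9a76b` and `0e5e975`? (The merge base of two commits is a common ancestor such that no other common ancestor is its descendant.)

Ancestors of 3c9a76b: {0e423a2, 25160f2, 3c9a76b, 825ffb8}.
Ancestors of 0e5e975: {034ddca, 0e423a2, 0e5e975, 6dc6f5d, 825ffb8, eb9b82c, fc79983}.
Common ancestors: {0e423a2, 825ffb8}.
Among these, 0e423a2 is not an ancestor of any other common ancestor — it is the merge base.

0e423a2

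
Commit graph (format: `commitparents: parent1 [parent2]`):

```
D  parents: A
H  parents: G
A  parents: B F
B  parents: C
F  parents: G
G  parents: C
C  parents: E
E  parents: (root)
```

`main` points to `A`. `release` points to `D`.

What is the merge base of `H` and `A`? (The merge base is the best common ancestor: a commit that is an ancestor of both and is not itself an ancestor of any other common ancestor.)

Ancestors of H: {C, E, G, H}.
Ancestors of A: {A, B, C, E, F, G}.
Common ancestors: {C, E, G}.
Among these, G is not an ancestor of any other common ancestor — it is the merge base.

G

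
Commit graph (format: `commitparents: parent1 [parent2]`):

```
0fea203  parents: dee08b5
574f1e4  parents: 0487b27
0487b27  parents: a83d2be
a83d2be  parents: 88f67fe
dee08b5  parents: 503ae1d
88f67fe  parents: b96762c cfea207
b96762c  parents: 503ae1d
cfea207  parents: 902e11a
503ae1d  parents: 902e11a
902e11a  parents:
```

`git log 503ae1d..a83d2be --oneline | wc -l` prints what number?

Reachable from a83d2be: {503ae1d, 88f67fe, 902e11a, a83d2be, b96762c, cfea207}.
Reachable from 503ae1d: {503ae1d, 902e11a}.
In a83d2be's history but not 503ae1d's: {88f67fe, a83d2be, b96762c, cfea207} — 4 commits.

4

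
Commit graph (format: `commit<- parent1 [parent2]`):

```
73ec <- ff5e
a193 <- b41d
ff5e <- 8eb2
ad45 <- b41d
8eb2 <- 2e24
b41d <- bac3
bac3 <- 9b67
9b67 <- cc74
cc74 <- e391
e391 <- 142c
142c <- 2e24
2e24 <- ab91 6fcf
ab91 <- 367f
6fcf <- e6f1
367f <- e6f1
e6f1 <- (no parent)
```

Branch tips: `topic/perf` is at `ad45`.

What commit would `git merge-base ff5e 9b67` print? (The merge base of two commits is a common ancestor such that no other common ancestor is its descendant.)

2e24

Ancestors of ff5e: {2e24, 367f, 6fcf, 8eb2, ab91, e6f1, ff5e}.
Ancestors of 9b67: {142c, 2e24, 367f, 6fcf, 9b67, ab91, cc74, e391, e6f1}.
Common ancestors: {2e24, 367f, 6fcf, ab91, e6f1}.
Among these, 2e24 is not an ancestor of any other common ancestor — it is the merge base.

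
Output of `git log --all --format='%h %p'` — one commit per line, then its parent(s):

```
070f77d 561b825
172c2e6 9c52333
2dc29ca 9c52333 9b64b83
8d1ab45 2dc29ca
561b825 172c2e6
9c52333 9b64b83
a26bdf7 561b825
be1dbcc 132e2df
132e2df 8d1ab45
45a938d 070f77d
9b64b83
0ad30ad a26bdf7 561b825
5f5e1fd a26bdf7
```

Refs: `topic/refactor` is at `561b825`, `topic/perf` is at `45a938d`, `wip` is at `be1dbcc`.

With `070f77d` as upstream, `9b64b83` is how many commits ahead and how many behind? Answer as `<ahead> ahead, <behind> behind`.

0 ahead, 4 behind

Reachable from 9b64b83: {9b64b83}.
Reachable from 070f77d: {070f77d, 172c2e6, 561b825, 9b64b83, 9c52333}.
Only in 9b64b83's history (ahead): {} — 0.
Only in 070f77d's history (behind): {070f77d, 172c2e6, 561b825, 9c52333} — 4.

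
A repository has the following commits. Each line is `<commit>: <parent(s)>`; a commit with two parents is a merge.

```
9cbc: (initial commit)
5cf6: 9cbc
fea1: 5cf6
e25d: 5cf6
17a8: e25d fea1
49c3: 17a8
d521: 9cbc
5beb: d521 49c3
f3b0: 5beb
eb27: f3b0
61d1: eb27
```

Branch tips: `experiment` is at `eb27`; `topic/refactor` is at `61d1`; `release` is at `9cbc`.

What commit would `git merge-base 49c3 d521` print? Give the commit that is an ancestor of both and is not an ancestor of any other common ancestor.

9cbc

Ancestors of 49c3: {17a8, 49c3, 5cf6, 9cbc, e25d, fea1}.
Ancestors of d521: {9cbc, d521}.
Common ancestors: {9cbc}.
The only common ancestor is 9cbc, so it is the merge base.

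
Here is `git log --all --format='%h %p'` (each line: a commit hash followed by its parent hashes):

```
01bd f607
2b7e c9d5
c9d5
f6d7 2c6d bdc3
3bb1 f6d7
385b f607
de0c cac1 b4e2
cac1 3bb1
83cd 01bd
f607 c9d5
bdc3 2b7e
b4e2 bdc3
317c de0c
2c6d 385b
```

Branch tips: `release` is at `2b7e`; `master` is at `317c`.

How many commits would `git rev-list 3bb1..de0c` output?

3

Reachable from de0c: {2b7e, 2c6d, 385b, 3bb1, b4e2, bdc3, c9d5, cac1, de0c, f607, f6d7}.
Reachable from 3bb1: {2b7e, 2c6d, 385b, 3bb1, bdc3, c9d5, f607, f6d7}.
In de0c's history but not 3bb1's: {b4e2, cac1, de0c} — 3 commits.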